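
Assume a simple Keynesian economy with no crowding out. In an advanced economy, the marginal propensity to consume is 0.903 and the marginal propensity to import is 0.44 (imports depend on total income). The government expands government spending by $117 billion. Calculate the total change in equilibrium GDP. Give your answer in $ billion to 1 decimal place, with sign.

+$217.9 billion

Spending multiplier = 1/(1 − c + m) = 1/(1 − 0.903 + 0.44) = 1/0.537 ≈ 1.862.
ΔY = k × ΔG = (+$117 billion) / 0.537 ≈ +$217.9 billion.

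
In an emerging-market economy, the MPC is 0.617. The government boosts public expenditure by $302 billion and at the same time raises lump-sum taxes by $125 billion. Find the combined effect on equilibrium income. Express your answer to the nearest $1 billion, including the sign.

+$587 billion

Expenditure multiplier = 1/(1 − MPC) = 1/(1 − 0.617) = 1/0.383 ≈ 2.611.
ΔG contributes k·ΔG = (+$302 billion) / 0.383 ≈ +$788.5 billion.
ΔT of +$125 billion changes first-round spending by −c·ΔT = −$77.125 billion, contributing k·(−c·ΔT) = (−$77.125 billion) / 0.383 ≈ −$201.4 billion.
Net ΔY = k(ΔG − c·ΔT) = (+$224.875 billion) / 0.383 ≈ +$587 billion.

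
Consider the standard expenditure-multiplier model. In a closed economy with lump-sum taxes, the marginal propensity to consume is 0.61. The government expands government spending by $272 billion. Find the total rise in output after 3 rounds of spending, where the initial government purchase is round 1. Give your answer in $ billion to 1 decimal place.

$539.1 billion

Round 1 adds ΔG = $272 billion; each later round is MPC = 0.61 times the previous.
After 3 rounds: 272 + 165.92 + 101.2112 = ΔG·(1 − c^3)/(1 − c) = 272 × (1 − 0.226981)/0.39 ≈ $539.1 billion.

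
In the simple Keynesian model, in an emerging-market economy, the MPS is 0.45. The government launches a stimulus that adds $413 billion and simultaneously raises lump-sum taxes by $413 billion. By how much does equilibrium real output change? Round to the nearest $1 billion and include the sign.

MPC = 1 − MPS = 1 − 0.45 = 0.55.
Expenditure multiplier = 1/(1 − MPC) = 1/(1 − 0.55) = 1/0.45 ≈ 2.222.
ΔG contributes k·ΔG = (+$413 billion) / 0.45 ≈ +$917.8 billion.
ΔT of +$413 billion changes first-round spending by −c·ΔT = −$227.15 billion, contributing k·(−c·ΔT) = (−$227.15 billion) / 0.45 ≈ −$504.8 billion.
With ΔG = ΔT and no other leakages, the balanced-budget multiplier is 1, so ΔY = ΔG = +$413 billion.

+$413 billion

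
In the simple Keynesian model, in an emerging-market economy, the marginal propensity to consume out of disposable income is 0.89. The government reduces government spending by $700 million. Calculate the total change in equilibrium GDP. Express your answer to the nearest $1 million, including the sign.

−$6,364 million

Spending multiplier = 1/(1 − MPC) = 1/(1 − 0.89) = 1/0.11 ≈ 9.091.
ΔY = k × ΔG = (−$700 million) / 0.11 ≈ −$6,364 million.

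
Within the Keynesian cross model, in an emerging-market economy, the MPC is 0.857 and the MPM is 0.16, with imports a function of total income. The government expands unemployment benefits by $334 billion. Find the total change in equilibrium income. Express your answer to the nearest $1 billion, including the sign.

The transfer change shifts disposable income by +$334 billion, so first-round consumption changes by c·ΔTR = 0.857 × (+$334 billion) = +$286.238 billion.
Expenditure multiplier = 1/(1 − c + m) = 1/(1 − 0.857 + 0.16) = 1/0.303 ≈ 3.3.
The transfer multiplier is c × k ≈ 2.828, so ΔY = k × (c·ΔTR) = (+$286.238 billion) / 0.303 ≈ +$945 billion.

+$945 billion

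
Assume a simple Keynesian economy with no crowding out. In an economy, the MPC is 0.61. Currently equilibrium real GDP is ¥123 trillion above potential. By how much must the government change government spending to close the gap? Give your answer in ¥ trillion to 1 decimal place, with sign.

Spending multiplier = 1/(1 − MPC) = 1/(1 − 0.61) = 1/0.39 ≈ 2.564.
Need ΔY = −¥123 trillion, so ΔG = ΔY/k = (−¥123 trillion) × 0.39 ≈ −¥48 trillion.
The government should cut government spending by ¥48 trillion.

−¥48.0 trillion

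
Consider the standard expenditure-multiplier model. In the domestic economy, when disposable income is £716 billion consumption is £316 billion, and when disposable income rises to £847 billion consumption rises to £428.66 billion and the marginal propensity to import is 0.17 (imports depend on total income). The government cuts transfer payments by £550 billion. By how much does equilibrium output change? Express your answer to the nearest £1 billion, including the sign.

−£1,526 billion

MPC = ΔC/ΔYd = (428.66 − 316)/(847 − 716) = 112.66/131 = 0.86.
The transfer change shifts disposable income by −£550 billion, so first-round consumption changes by c·ΔTR = 0.86 × (−£550 billion) = −£473 billion.
Expenditure multiplier = 1/(1 − c + m) = 1/(1 − 0.86 + 0.17) = 1/0.31 ≈ 3.226.
The transfer multiplier is c × k ≈ 2.774, so ΔY = k × (c·ΔTR) = (−£473 billion) / 0.31 ≈ −£1,526 billion.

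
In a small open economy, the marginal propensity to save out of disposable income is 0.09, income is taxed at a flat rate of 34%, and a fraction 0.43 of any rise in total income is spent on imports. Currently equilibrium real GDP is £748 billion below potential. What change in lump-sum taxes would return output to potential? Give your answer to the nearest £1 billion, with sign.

MPC = 1 − MPS = 1 − 0.09 = 0.91.
Spending multiplier = 1/(1 − c(1−t) + m) = 1/(1 − 0.91×0.66 + 0.43) = 1/0.8294 ≈ 1.206.
Tax multiplier = −c·k = −0.91/0.8294 ≈ −1.097. Need ΔY = +£748 billion, so ΔT = ΔY/(−c·k) = −(+£748 billion) × 0.8294 / 0.91 ≈ −£682 billion.
The government should cut lump-sum taxes by £682 billion.

−£682 billion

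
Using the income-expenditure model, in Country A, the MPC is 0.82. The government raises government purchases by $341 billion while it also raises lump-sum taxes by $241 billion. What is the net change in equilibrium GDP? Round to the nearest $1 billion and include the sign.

Expenditure multiplier = 1/(1 − MPC) = 1/(1 − 0.82) = 1/0.18 ≈ 5.556.
ΔG contributes k·ΔG = (+$341 billion) / 0.18 ≈ +$1,894.4 billion.
ΔT of +$241 billion changes first-round spending by −c·ΔT = −$197.62 billion, contributing k·(−c·ΔT) = (−$197.62 billion) / 0.18 ≈ −$1,097.9 billion.
Net ΔY = k(ΔG − c·ΔT) = (+$143.38 billion) / 0.18 ≈ +$797 billion.

+$797 billion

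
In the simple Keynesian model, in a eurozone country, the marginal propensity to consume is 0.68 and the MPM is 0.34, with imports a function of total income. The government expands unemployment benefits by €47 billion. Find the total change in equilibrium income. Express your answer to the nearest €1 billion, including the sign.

+€48 billion

The transfer change shifts disposable income by +€47 billion, so first-round consumption changes by c·ΔTR = 0.68 × (+€47 billion) = +€31.96 billion.
Expenditure multiplier = 1/(1 − c + m) = 1/(1 − 0.68 + 0.34) = 1/0.66 ≈ 1.515.
The transfer multiplier is c × k ≈ 1.03, so ΔY = k × (c·ΔTR) = (+€31.96 billion) / 0.66 ≈ +€48 billion.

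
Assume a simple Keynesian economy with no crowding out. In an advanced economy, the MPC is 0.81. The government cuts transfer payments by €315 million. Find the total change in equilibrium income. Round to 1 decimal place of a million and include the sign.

−€1,342.9 million

The transfer change shifts disposable income by −€315 million, so first-round consumption changes by c·ΔTR = 0.81 × (−€315 million) = −€255.15 million.
Expenditure multiplier = 1/(1 − MPC) = 1/(1 − 0.81) = 1/0.19 ≈ 5.263.
The transfer multiplier is c × k ≈ 4.263, so ΔY = k × (c·ΔTR) = (−€255.15 million) / 0.19 ≈ −€1,342.9 million.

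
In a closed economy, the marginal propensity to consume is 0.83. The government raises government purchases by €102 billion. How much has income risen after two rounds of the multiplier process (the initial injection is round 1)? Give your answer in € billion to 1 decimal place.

€186.7 billion

Round 1 adds ΔG = €102 billion; each later round is MPC = 0.83 times the previous.
After 2 rounds: 102 + 84.66 = ΔG·(1 − c^2)/(1 − c) = 102 × (1 − 0.6889)/0.17 ≈ €186.7 billion.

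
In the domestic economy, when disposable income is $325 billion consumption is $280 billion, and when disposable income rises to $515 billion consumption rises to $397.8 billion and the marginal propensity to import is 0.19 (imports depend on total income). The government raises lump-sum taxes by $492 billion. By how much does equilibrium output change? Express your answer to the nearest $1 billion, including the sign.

−$535 billion

MPC = ΔC/ΔYd = (397.8 − 280)/(515 − 325) = 117.8/190 = 0.62.
A lump-sum tax change of +$492 billion shifts disposable income by −$492 billion; first-round consumption changes by −c × ΔT = −0.62 × (+$492 billion) = −$305.04 billion.
Expenditure multiplier = 1/(1 − c + m) = 1/(1 − 0.62 + 0.19) = 1/0.57 ≈ 1.754.
The tax multiplier is −c × k ≈ −1.088, so ΔY = k × (−c·ΔT) = (−$305.04 billion) / 0.57 ≈ −$535 billion.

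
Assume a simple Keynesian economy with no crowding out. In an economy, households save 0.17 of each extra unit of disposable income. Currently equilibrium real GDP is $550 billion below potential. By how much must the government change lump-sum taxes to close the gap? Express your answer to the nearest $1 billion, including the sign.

−$113 billion

MPC = 1 − MPS = 1 − 0.17 = 0.83.
Spending multiplier = 1/(1 − MPC) = 1/(1 − 0.83) = 1/0.17 ≈ 5.882.
Tax multiplier = −c·k = −0.83/0.17 ≈ −4.882. Need ΔY = +$550 billion, so ΔT = ΔY/(−c·k) = −(+$550 billion) × 0.17 / 0.83 ≈ −$113 billion.
The government should cut lump-sum taxes by $113 billion.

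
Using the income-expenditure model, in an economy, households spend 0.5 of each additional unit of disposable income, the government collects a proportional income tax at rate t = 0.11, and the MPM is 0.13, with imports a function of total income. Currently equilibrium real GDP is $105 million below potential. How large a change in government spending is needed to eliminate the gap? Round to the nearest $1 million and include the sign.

+$72 million

Spending multiplier = 1/(1 − c(1−t) + m) = 1/(1 − 0.5×0.89 + 0.13) = 1/0.685 ≈ 1.46.
Need ΔY = +$105 million, so ΔG = ΔY/k = (+$105 million) × 0.685 ≈ +$72 million.
The government should increase government spending by $72 million.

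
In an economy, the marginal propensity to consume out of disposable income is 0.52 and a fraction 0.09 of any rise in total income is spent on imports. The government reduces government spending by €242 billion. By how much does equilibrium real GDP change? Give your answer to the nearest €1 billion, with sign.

−€425 billion

Government-spending multiplier = 1/(1 − c + m) = 1/(1 − 0.52 + 0.09) = 1/0.57 ≈ 1.754.
ΔY = k × ΔG = (−€242 billion) / 0.57 ≈ −€425 billion.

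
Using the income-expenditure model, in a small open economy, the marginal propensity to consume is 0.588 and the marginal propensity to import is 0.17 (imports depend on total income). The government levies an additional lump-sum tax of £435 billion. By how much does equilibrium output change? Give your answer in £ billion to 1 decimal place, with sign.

A lump-sum tax change of +£435 billion shifts disposable income by −£435 billion; first-round consumption changes by −c × ΔT = −0.588 × (+£435 billion) = −£255.78 billion.
Expenditure multiplier = 1/(1 − c + m) = 1/(1 − 0.588 + 0.17) = 1/0.582 ≈ 1.718.
The tax multiplier is −c × k ≈ −1.01, so ΔY = k × (−c·ΔT) = (−£255.78 billion) / 0.582 ≈ −£439.5 billion.

−£439.5 billion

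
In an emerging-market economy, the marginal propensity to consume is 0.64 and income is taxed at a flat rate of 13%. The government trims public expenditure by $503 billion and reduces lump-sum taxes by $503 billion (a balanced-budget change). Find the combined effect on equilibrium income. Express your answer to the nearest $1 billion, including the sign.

−$409 billion

Expenditure multiplier = 1/(1 − c(1−t)) = 1/(1 − 0.64×0.87) = 1/0.4432 ≈ 2.256.
ΔG contributes k·ΔG = (−$503 billion) / 0.4432 ≈ −$1,134.9 billion.
ΔT of −$503 billion changes first-round spending by −c·ΔT = +$321.92 billion, contributing k·(−c·ΔT) = (+$321.92 billion) / 0.4432 ≈ +$726.4 billion.
Net ΔY = k(ΔG − c·ΔT) = (−$181.08 billion) / 0.4432 ≈ −$409 billion.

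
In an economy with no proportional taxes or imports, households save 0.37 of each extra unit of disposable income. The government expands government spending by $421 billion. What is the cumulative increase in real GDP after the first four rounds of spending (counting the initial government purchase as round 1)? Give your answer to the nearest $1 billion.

$959 billion

MPC = 1 − MPS = 1 − 0.37 = 0.63.
Round 1 adds ΔG = $421 billion; each later round is MPC = 0.63 times the previous.
After 4 rounds: 421 + 265.23 + 167.0949 + 105.269787 = ΔG·(1 − c^4)/(1 − c) = 421 × (1 − 0.15752961)/0.37 ≈ $959 billion.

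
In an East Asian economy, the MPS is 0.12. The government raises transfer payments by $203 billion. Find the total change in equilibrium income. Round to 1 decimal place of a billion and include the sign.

+$1,488.7 billion

MPC = 1 − MPS = 1 − 0.12 = 0.88.
The transfer change shifts disposable income by +$203 billion, so first-round consumption changes by c·ΔTR = 0.88 × (+$203 billion) = +$178.64 billion.
Expenditure multiplier = 1/(1 − MPC) = 1/(1 − 0.88) = 1/0.12 ≈ 8.333.
The transfer multiplier is c × k ≈ 7.333, so ΔY = k × (c·ΔTR) = (+$178.64 billion) / 0.12 ≈ +$1,488.7 billion.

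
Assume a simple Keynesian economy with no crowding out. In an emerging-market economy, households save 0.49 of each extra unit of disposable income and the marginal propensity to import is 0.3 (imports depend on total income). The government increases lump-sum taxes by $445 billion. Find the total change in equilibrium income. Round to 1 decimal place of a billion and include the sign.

−$287.3 billion

MPC = 1 − MPS = 1 − 0.49 = 0.51.
A lump-sum tax change of +$445 billion shifts disposable income by −$445 billion; first-round consumption changes by −c × ΔT = −0.51 × (+$445 billion) = −$226.95 billion.
Expenditure multiplier = 1/(1 − c + m) = 1/(1 − 0.51 + 0.3) = 1/0.79 ≈ 1.266.
The tax multiplier is −c × k ≈ −0.646, so ΔY = k × (−c·ΔT) = (−$226.95 billion) / 0.79 ≈ −$287.3 billion.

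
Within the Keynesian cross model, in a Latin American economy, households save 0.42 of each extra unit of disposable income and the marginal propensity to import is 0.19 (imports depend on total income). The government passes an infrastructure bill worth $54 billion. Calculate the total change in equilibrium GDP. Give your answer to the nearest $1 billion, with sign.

+$89 billion

MPC = 1 − MPS = 1 − 0.42 = 0.58.
Spending multiplier = 1/(1 − c + m) = 1/(1 − 0.58 + 0.19) = 1/0.61 ≈ 1.639.
ΔY = k × ΔG = (+$54 billion) / 0.61 ≈ +$89 billion.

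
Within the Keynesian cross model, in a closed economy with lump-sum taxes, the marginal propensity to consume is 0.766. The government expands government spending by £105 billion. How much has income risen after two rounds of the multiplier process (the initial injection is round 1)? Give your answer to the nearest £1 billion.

£185 billion

Round 1 adds ΔG = £105 billion; each later round is MPC = 0.766 times the previous.
After 2 rounds: 105 + 80.43 = ΔG·(1 − c^2)/(1 − c) = 105 × (1 − 0.586756)/0.234 ≈ £185 billion.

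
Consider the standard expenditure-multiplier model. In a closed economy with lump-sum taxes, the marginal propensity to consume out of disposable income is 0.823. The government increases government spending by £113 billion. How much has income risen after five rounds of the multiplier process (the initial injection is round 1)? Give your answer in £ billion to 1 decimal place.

£397.4 billion

Round 1 adds ΔG = £113 billion; each later round is MPC = 0.823 times the previous.
After 5 rounds: 113 + 92.999 + 76.538177 + 62.990919671 + 51.841526889233 = ΔG·(1 − c^5)/(1 − c) = 113 × (1 − 0.377571474600343)/0.177 ≈ £397.4 billion.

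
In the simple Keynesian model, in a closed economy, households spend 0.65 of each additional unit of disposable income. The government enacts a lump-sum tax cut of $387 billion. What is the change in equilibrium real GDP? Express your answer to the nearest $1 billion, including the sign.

A lump-sum tax change of −$387 billion shifts disposable income by +$387 billion; first-round consumption changes by −c × ΔT = −0.65 × (−$387 billion) = +$251.55 billion.
Expenditure multiplier = 1/(1 − MPC) = 1/(1 − 0.65) = 1/0.35 ≈ 2.857.
The tax multiplier is −c × k ≈ −1.857, so ΔY = k × (−c·ΔT) = (+$251.55 billion) / 0.35 ≈ +$719 billion.

+$719 billion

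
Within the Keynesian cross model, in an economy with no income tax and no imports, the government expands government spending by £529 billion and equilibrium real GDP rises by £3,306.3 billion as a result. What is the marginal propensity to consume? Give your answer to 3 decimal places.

0.840

Implied spending multiplier k = ΔY/ΔG = 3,306.3/529 ≈ 6.2501.
Since k = 1/(1 − MPC), MPC = 1 − 1/k = 1 − ΔG/ΔY = 1 − 529/3,306.3 ≈ 0.840.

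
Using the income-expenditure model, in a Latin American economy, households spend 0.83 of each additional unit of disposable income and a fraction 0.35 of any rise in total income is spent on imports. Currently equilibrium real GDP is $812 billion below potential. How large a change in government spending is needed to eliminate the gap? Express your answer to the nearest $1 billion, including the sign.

Spending multiplier = 1/(1 − c + m) = 1/(1 − 0.83 + 0.35) = 1/0.52 ≈ 1.923.
Need ΔY = +$812 billion, so ΔG = ΔY/k = (+$812 billion) × 0.52 ≈ +$422 billion.
The government should increase government spending by $422 billion.

+$422 billion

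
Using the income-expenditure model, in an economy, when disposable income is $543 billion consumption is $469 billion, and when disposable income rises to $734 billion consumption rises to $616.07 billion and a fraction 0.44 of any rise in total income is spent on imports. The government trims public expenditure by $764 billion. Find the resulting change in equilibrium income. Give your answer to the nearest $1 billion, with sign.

−$1,140 billion

MPC = ΔC/ΔYd = (616.07 − 469)/(734 − 543) = 147.07/191 = 0.77.
Spending multiplier = 1/(1 − c + m) = 1/(1 − 0.77 + 0.44) = 1/0.67 ≈ 1.493.
ΔY = k × ΔG = (−$764 billion) / 0.67 ≈ −$1,140 billion.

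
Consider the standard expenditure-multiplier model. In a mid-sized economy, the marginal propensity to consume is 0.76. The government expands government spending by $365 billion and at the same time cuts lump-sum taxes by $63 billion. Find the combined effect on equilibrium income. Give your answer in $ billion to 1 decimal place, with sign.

Expenditure multiplier = 1/(1 − MPC) = 1/(1 − 0.76) = 1/0.24 ≈ 4.167.
ΔG contributes k·ΔG = (+$365 billion) / 0.24 ≈ +$1,520.8 billion.
ΔT of −$63 billion changes first-round spending by −c·ΔT = +$47.88 billion, contributing k·(−c·ΔT) = (+$47.88 billion) / 0.24 = +$199.5 billion.
Net ΔY = k(ΔG − c·ΔT) = (+$412.88 billion) / 0.24 ≈ +$1,720.3 billion.

+$1,720.3 billion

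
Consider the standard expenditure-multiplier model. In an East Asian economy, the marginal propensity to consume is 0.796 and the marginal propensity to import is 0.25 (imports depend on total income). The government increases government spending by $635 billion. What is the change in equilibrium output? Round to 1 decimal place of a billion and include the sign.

Spending multiplier = 1/(1 − c + m) = 1/(1 − 0.796 + 0.25) = 1/0.454 ≈ 2.203.
ΔY = k × ΔG = (+$635 billion) / 0.454 ≈ +$1,398.7 billion.

+$1,398.7 billion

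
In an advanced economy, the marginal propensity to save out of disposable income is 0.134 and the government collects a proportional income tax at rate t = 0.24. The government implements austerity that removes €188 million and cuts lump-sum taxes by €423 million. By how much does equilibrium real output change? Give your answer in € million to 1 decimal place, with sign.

+€521.6 million

MPC = 1 − MPS = 1 − 0.134 = 0.866.
Expenditure multiplier = 1/(1 − c(1−t)) = 1/(1 − 0.866×0.76) = 1/0.34184 ≈ 2.925.
ΔG contributes k·ΔG = (−€188 million) / 0.34184 ≈ −€550 million.
ΔT of −€423 million changes first-round spending by −c·ΔT = +€366.318 million, contributing k·(−c·ΔT) = (+€366.318 million) / 0.34184 ≈ +€1,071.6 million.
Net ΔY = k(ΔG − c·ΔT) = (+€178.318 million) / 0.34184 ≈ +€521.6 million.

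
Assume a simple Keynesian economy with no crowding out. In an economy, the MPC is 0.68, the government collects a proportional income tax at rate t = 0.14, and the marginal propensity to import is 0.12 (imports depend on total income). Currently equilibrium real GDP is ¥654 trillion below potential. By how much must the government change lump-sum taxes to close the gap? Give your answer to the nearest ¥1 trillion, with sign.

−¥515 trillion

Spending multiplier = 1/(1 − c(1−t) + m) = 1/(1 − 0.68×0.86 + 0.12) = 1/0.5352 ≈ 1.868.
Tax multiplier = −c·k = −0.68/0.5352 ≈ −1.271. Need ΔY = +¥654 trillion, so ΔT = ΔY/(−c·k) = −(+¥654 trillion) × 0.5352 / 0.68 ≈ −¥515 trillion.
The government should cut lump-sum taxes by ¥515 trillion.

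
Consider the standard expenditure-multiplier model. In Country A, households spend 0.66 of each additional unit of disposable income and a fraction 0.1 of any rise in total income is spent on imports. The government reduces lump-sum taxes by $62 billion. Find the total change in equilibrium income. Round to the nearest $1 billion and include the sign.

A lump-sum tax change of −$62 billion shifts disposable income by +$62 billion; first-round consumption changes by −c × ΔT = −0.66 × (−$62 billion) = +$40.92 billion.
Expenditure multiplier = 1/(1 − c + m) = 1/(1 − 0.66 + 0.1) = 1/0.44 ≈ 2.273.
The tax multiplier is −c × k = −1.5, so ΔY = k × (−c·ΔT) = (+$40.92 billion) / 0.44 = +$93 billion.

+$93 billion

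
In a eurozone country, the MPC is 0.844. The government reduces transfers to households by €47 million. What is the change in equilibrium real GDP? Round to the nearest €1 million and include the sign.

−€254 million

The transfer change shifts disposable income by −€47 million, so first-round consumption changes by c·ΔTR = 0.844 × (−€47 million) = −€39.668 million.
Expenditure multiplier = 1/(1 − MPC) = 1/(1 − 0.844) = 1/0.156 ≈ 6.41.
The transfer multiplier is c × k ≈ 5.41, so ΔY = k × (c·ΔTR) = (−€39.668 million) / 0.156 ≈ −€254 million.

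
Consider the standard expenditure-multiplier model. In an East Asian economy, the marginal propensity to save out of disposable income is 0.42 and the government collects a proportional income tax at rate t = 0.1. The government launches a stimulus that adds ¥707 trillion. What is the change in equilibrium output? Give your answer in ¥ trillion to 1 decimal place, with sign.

+¥1,479.1 trillion

MPC = 1 − MPS = 1 − 0.42 = 0.58.
Expenditure multiplier = 1/(1 − c(1−t)) = 1/(1 − 0.58×0.9) = 1/0.478 ≈ 2.092.
ΔY = k × ΔG = (+¥707 trillion) / 0.478 ≈ +¥1,479.1 trillion.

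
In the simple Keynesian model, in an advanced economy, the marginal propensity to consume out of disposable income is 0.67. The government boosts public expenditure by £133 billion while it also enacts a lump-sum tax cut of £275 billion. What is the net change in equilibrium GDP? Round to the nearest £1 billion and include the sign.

+£961 billion

Expenditure multiplier = 1/(1 − MPC) = 1/(1 − 0.67) = 1/0.33 ≈ 3.03.
ΔG contributes k·ΔG = (+£133 billion) / 0.33 ≈ +£403 billion.
ΔT of −£275 billion changes first-round spending by −c·ΔT = +£184.25 billion, contributing k·(−c·ΔT) = (+£184.25 billion) / 0.33 ≈ +£558.3 billion.
Net ΔY = k(ΔG − c·ΔT) = (+£317.25 billion) / 0.33 ≈ +£961 billion.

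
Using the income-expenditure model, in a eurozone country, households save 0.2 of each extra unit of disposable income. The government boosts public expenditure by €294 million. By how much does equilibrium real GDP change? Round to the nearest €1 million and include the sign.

+€1,470 million

MPC = 1 − MPS = 1 − 0.2 = 0.8.
Expenditure multiplier = 1/(1 − MPC) = 1/(1 − 0.8) = 1/0.2 = 5.
ΔY = k × ΔG = (+€294 million) / 0.2 = +€1,470 million.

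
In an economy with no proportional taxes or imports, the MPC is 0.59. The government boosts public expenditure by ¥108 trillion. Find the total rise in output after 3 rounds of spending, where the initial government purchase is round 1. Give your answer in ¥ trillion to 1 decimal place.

¥209.3 trillion

Round 1 adds ΔG = ¥108 trillion; each later round is MPC = 0.59 times the previous.
After 3 rounds: 108 + 63.72 + 37.5948 = ΔG·(1 − c^3)/(1 − c) = 108 × (1 − 0.205379)/0.41 ≈ ¥209.3 trillion.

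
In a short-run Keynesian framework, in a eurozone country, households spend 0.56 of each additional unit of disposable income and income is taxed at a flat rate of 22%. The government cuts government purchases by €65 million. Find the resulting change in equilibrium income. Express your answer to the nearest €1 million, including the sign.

−€115 million

Government-spending multiplier = 1/(1 − c(1−t)) = 1/(1 − 0.56×0.78) = 1/0.5632 ≈ 1.776.
ΔY = k × ΔG = (−€65 million) / 0.5632 ≈ −€115 million.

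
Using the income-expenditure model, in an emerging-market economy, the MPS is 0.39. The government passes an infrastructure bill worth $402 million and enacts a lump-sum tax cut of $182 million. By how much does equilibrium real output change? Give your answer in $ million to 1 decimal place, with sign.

+$1,315.4 million

MPC = 1 − MPS = 1 − 0.39 = 0.61.
Expenditure multiplier = 1/(1 − MPC) = 1/(1 − 0.61) = 1/0.39 ≈ 2.564.
ΔG contributes k·ΔG = (+$402 million) / 0.39 ≈ +$1,030.8 million.
ΔT of −$182 million changes first-round spending by −c·ΔT = +$111.02 million, contributing k·(−c·ΔT) = (+$111.02 million) / 0.39 ≈ +$284.7 million.
Net ΔY = k(ΔG − c·ΔT) = (+$513.02 million) / 0.39 ≈ +$1,315.4 million.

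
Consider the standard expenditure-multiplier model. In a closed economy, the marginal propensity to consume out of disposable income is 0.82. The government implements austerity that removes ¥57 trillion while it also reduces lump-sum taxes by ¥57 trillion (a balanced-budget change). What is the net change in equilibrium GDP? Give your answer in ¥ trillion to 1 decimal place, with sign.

Expenditure multiplier = 1/(1 − MPC) = 1/(1 − 0.82) = 1/0.18 ≈ 5.556.
ΔG contributes k·ΔG = (−¥57 trillion) / 0.18 ≈ −¥316.7 trillion.
ΔT of −¥57 trillion changes first-round spending by −c·ΔT = +¥46.74 trillion, contributing k·(−c·ΔT) = (+¥46.74 trillion) / 0.18 ≈ +¥259.7 trillion.
With ΔG = ΔT and no other leakages, the balanced-budget multiplier is 1, so ΔY = ΔG = −¥57 trillion.

−¥57.0 trillion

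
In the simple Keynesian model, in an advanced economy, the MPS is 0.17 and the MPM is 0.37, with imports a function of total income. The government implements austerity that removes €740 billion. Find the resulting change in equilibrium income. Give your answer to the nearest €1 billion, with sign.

MPC = 1 − MPS = 1 − 0.17 = 0.83.
Expenditure multiplier = 1/(1 − c + m) = 1/(1 − 0.83 + 0.37) = 1/0.54 ≈ 1.852.
ΔY = k × ΔG = (−€740 billion) / 0.54 ≈ −€1,370 billion.

−€1,370 billion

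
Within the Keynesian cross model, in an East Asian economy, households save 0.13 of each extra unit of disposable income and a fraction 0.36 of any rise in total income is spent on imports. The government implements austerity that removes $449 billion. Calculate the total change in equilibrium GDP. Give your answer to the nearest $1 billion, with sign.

MPC = 1 − MPS = 1 − 0.13 = 0.87.
Government-spending multiplier = 1/(1 − c + m) = 1/(1 − 0.87 + 0.36) = 1/0.49 ≈ 2.041.
ΔY = k × ΔG = (−$449 billion) / 0.49 ≈ −$916 billion.

−$916 billion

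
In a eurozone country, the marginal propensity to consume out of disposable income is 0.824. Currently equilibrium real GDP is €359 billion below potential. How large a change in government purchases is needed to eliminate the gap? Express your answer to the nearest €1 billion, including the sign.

+€63 billion

Spending multiplier = 1/(1 − MPC) = 1/(1 − 0.824) = 1/0.176 ≈ 5.682.
Need ΔY = +€359 billion, so ΔG = ΔY/k = (+€359 billion) × 0.176 ≈ +€63 billion.
The government should increase government purchases by €63 billion.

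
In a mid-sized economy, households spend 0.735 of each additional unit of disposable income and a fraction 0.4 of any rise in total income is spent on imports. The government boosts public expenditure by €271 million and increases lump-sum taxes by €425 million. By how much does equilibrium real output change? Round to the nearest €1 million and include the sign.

−€62 million

Expenditure multiplier = 1/(1 − c + m) = 1/(1 − 0.735 + 0.4) = 1/0.665 ≈ 1.504.
ΔG contributes k·ΔG = (+€271 million) / 0.665 ≈ +€407.5 million.
ΔT of +€425 million changes first-round spending by −c·ΔT = −€312.375 million, contributing k·(−c·ΔT) = (−€312.375 million) / 0.665 ≈ −€469.7 million.
Net ΔY = k(ΔG − c·ΔT) = (−€41.375 million) / 0.665 ≈ −€62 million.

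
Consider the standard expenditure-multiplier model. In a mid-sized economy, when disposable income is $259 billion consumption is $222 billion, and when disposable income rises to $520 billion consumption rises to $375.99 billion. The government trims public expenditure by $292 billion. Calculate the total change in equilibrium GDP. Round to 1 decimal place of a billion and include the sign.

−$712.2 billion

MPC = ΔC/ΔYd = (375.99 − 222)/(520 − 259) = 153.99/261 = 0.59.
Government-spending multiplier = 1/(1 − MPC) = 1/(1 − 0.59) = 1/0.41 ≈ 2.439.
ΔY = k × ΔG = (−$292 billion) / 0.41 ≈ −$712.2 billion.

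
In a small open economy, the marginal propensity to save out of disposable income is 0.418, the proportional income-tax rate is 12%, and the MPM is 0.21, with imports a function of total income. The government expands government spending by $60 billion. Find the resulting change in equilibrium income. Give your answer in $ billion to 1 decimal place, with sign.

MPC = 1 − MPS = 1 − 0.418 = 0.582.
Government-spending multiplier = 1/(1 − c(1−t) + m) = 1/(1 − 0.582×0.88 + 0.21) = 1/0.69784 ≈ 1.433.
ΔY = k × ΔG = (+$60 billion) / 0.69784 ≈ +$86 billion.

+$86.0 billion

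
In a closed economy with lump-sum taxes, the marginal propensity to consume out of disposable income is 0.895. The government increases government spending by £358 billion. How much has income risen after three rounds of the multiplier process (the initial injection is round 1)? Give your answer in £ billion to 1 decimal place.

Round 1 adds ΔG = £358 billion; each later round is MPC = 0.895 times the previous.
After 3 rounds: 358 + 320.41 + 286.76695 = ΔG·(1 − c^3)/(1 − c) = 358 × (1 − 0.716917375)/0.105 ≈ £965.2 billion.

£965.2 billion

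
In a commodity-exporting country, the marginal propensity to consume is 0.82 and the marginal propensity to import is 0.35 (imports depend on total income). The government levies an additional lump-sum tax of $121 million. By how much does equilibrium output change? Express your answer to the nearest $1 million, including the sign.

−$187 million

A lump-sum tax change of +$121 million shifts disposable income by −$121 million; first-round consumption changes by −c × ΔT = −0.82 × (+$121 million) = −$99.22 million.
Expenditure multiplier = 1/(1 − c + m) = 1/(1 − 0.82 + 0.35) = 1/0.53 ≈ 1.887.
The tax multiplier is −c × k ≈ −1.547, so ΔY = k × (−c·ΔT) = (−$99.22 million) / 0.53 ≈ −$187 million.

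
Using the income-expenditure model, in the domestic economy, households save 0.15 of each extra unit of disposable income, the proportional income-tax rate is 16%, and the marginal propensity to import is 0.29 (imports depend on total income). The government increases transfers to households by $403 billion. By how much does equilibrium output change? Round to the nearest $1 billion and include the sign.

+$595 billion

MPC = 1 − MPS = 1 − 0.15 = 0.85.
The transfer change shifts disposable income by +$403 billion, so first-round consumption changes by c·ΔTR = 0.85 × (+$403 billion) = +$342.55 billion.
Expenditure multiplier = 1/(1 − c(1−t) + m) = 1/(1 − 0.85×0.84 + 0.29) = 1/0.576 ≈ 1.736.
The transfer multiplier is c × k ≈ 1.476, so ΔY = k × (c·ΔTR) = (+$342.55 billion) / 0.576 ≈ +$595 billion.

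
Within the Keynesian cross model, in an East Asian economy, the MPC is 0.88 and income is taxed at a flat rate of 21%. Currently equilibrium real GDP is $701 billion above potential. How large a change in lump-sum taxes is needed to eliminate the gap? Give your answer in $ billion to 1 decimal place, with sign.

Spending multiplier = 1/(1 − c(1−t)) = 1/(1 − 0.88×0.79) = 1/0.3048 ≈ 3.281.
Tax multiplier = −c·k = −0.88/0.3048 ≈ −2.887. Need ΔY = −$701 billion, so ΔT = ΔY/(−c·k) = −(−$701 billion) × 0.3048 / 0.88 ≈ +$242.8 billion.
The government should raise lump-sum taxes by $242.8 billion.

+$242.8 billion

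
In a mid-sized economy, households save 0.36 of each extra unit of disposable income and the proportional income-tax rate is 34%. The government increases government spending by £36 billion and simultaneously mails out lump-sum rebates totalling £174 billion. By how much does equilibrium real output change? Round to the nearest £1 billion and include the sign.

MPC = 1 − MPS = 1 − 0.36 = 0.64.
Expenditure multiplier = 1/(1 − c(1−t)) = 1/(1 − 0.64×0.66) = 1/0.5776 ≈ 1.731.
ΔG contributes k·ΔG = (+£36 billion) / 0.5776 ≈ +£62.3 billion.
ΔT of −£174 billion changes first-round spending by −c·ΔT = +£111.36 billion, contributing k·(−c·ΔT) = (+£111.36 billion) / 0.5776 ≈ +£192.8 billion.
Net ΔY = k(ΔG − c·ΔT) = (+£147.36 billion) / 0.5776 ≈ +£255 billion.

+£255 billion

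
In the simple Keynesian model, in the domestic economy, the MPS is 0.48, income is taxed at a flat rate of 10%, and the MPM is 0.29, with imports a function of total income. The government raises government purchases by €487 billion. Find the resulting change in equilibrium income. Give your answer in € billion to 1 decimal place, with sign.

MPC = 1 − MPS = 1 − 0.48 = 0.52.
Expenditure multiplier = 1/(1 − c(1−t) + m) = 1/(1 − 0.52×0.9 + 0.29) = 1/0.822 ≈ 1.217.
ΔY = k × ΔG = (+€487 billion) / 0.822 ≈ +€592.5 billion.

+€592.5 billion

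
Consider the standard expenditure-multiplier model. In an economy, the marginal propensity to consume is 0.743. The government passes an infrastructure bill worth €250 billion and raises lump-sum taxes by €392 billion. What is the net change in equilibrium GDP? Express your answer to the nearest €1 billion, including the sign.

Expenditure multiplier = 1/(1 − MPC) = 1/(1 − 0.743) = 1/0.257 ≈ 3.891.
ΔG contributes k·ΔG = (+€250 billion) / 0.257 ≈ +€972.8 billion.
ΔT of +€392 billion changes first-round spending by −c·ΔT = −€291.256 billion, contributing k·(−c·ΔT) = (−€291.256 billion) / 0.257 ≈ −€1,133.3 billion.
Net ΔY = k(ΔG − c·ΔT) = (−€41.256 billion) / 0.257 ≈ −€161 billion.

−€161 billion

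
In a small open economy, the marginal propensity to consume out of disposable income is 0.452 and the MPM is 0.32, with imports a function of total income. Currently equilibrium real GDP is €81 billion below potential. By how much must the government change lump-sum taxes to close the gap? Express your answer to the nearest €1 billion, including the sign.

−€156 billion

Spending multiplier = 1/(1 − c + m) = 1/(1 − 0.452 + 0.32) = 1/0.868 ≈ 1.152.
Tax multiplier = −c·k = −0.452/0.868 ≈ −0.521. Need ΔY = +€81 billion, so ΔT = ΔY/(−c·k) = −(+€81 billion) × 0.868 / 0.452 ≈ −€156 billion.
The government should cut lump-sum taxes by €156 billion.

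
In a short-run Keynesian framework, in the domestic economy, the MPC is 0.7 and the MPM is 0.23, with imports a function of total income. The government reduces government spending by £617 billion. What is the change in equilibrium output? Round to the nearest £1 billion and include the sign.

Expenditure multiplier = 1/(1 − c + m) = 1/(1 − 0.7 + 0.23) = 1/0.53 ≈ 1.887.
ΔY = k × ΔG = (−£617 billion) / 0.53 ≈ −£1,164 billion.

−£1,164 billion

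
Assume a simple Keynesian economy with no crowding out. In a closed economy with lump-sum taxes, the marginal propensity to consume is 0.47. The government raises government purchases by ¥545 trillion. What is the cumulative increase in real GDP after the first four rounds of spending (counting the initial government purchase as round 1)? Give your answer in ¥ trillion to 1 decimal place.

Round 1 adds ΔG = ¥545 trillion; each later round is MPC = 0.47 times the previous.
After 4 rounds: 545 + 256.15 + 120.3905 + 56.583535 = ΔG·(1 − c^4)/(1 − c) = 545 × (1 − 0.04879681)/0.53 ≈ ¥978.1 trillion.

¥978.1 trillion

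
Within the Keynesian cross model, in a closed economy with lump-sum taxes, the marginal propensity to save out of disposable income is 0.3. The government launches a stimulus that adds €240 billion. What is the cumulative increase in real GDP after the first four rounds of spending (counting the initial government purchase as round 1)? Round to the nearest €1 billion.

MPC = 1 − MPS = 1 − 0.3 = 0.7.
Round 1 adds ΔG = €240 billion; each later round is MPC = 0.7 times the previous.
After 4 rounds: 240 + 168 + 117.6 + 82.32 = ΔG·(1 − c^4)/(1 − c) = 240 × (1 − 0.2401)/0.3 ≈ €608 billion.

€608 billion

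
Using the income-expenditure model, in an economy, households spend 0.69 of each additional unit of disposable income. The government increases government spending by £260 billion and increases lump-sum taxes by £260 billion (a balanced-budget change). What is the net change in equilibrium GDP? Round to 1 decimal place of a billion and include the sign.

+£260.0 billion

Expenditure multiplier = 1/(1 − MPC) = 1/(1 − 0.69) = 1/0.31 ≈ 3.226.
ΔG contributes k·ΔG = (+£260 billion) / 0.31 ≈ +£838.7 billion.
ΔT of +£260 billion changes first-round spending by −c·ΔT = −£179.4 billion, contributing k·(−c·ΔT) = (−£179.4 billion) / 0.31 ≈ −£578.7 billion.
With ΔG = ΔT and no other leakages, the balanced-budget multiplier is 1, so ΔY = ΔG = +£260 billion.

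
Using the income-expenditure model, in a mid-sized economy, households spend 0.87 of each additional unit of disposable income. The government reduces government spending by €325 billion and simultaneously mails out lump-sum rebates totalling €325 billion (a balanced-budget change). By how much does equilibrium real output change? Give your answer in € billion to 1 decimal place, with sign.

Expenditure multiplier = 1/(1 − MPC) = 1/(1 − 0.87) = 1/0.13 ≈ 7.692.
ΔG contributes k·ΔG = (−€325 billion) / 0.13 = −€2,500 billion.
ΔT of −€325 billion changes first-round spending by −c·ΔT = +€282.75 billion, contributing k·(−c·ΔT) = (+€282.75 billion) / 0.13 = +€2,175 billion.
With ΔG = ΔT and no other leakages, the balanced-budget multiplier is 1, so ΔY = ΔG = −€325 billion.

−€325.0 billion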